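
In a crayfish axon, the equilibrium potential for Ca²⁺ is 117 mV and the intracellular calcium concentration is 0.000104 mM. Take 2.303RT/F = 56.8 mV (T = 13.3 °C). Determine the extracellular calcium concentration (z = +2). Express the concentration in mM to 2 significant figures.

1.4 mM

Nernst: E = (56.8/2) · log₁₀([out]/[in]), so log₁₀([out]/[in]) = 117.0 × 2 / 56.8 = 4.1197.
[out]/[in] = 10^(4.1197) = 1.317e+04.
[out] = 1.317e+04 × 0.000104 = 1.37 mM.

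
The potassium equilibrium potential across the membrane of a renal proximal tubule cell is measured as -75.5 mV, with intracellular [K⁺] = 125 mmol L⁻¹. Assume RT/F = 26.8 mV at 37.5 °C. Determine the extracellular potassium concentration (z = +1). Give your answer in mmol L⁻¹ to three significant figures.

Nernst: E = (26.8/1) · ln([out]/[in]), so ln([out]/[in]) = -75.5 × 1 / 26.8 = -2.8172.
[out]/[in] = e^(-2.8172) = 0.05978.
[out] = 0.05978 × 125 = 7.472 mmol L⁻¹.

7.47 mmol L⁻¹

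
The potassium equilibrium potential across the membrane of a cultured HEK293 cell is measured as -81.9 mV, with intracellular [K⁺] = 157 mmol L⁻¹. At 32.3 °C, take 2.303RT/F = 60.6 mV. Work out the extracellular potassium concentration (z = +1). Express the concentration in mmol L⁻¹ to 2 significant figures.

7.0 mmol L⁻¹

Nernst: E = (60.6/1) · log₁₀([out]/[in]), so log₁₀([out]/[in]) = -81.9 × 1 / 60.6 = -1.3515.
[out]/[in] = 10^(-1.3515) = 0.04452.
[out] = 0.04452 × 157 = 6.989 mmol L⁻¹.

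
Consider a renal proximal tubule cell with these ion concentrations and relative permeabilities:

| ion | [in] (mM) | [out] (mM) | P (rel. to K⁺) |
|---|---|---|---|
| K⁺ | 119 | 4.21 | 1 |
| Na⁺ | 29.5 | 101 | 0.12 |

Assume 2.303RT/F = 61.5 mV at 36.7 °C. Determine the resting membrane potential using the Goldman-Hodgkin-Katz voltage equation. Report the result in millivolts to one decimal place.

Vm = 61.5 · log₁₀[(Σ P·[cation]ₒ + Σ P·[anion]ᵢ) / (Σ P·[cation]ᵢ + Σ P·[anion]ₒ)]
Numerator = 1×4.21 + 0.12×101 = 16.33
Denominator = 1×119 + 0.12×29.5 = 122.5
Vm = 61.5 · log₁₀(0.13326) = 61.5 × (-0.8753) = -53.83 mV

-53.8 mV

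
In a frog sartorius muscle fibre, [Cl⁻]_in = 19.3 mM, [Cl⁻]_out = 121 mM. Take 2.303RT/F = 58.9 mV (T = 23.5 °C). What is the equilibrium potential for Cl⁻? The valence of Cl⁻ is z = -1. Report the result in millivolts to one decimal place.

E = (58.9/z) · log₁₀([Cl⁻]_out/[Cl⁻]_in) with z = -1.
For an anion, dividing by z = -1 reverses the sign.
= (58.9/-1) · log₁₀(121/19.3) = -58.90 · log₁₀(6.269)
= -58.90 · (0.7972) = -46.96 mV

-47.0 mV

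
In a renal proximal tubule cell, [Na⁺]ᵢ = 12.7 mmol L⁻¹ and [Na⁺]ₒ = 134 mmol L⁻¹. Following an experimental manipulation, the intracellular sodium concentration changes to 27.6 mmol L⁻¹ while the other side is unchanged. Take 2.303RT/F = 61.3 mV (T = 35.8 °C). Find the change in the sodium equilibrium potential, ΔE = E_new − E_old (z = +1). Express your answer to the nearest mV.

E_old = (61.3/1)·log₁₀(134/12.7) = 62.73 mV
E_new = (61.3/1)·log₁₀(134/27.6) = 42.06 mV
ΔE = 42.06 − (62.73) = -20.66 mV

-21 mV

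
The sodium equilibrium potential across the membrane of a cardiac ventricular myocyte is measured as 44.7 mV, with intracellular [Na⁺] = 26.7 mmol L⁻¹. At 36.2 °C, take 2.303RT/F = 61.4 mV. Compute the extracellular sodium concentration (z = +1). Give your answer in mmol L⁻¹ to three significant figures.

143 mmol L⁻¹

Nernst: E = (61.4/1) · log₁₀([out]/[in]), so log₁₀([out]/[in]) = 44.7 × 1 / 61.4 = 0.7280.
[out]/[in] = 10^(0.7280) = 5.346.
[out] = 5.346 × 26.7 = 142.7 mmol L⁻¹.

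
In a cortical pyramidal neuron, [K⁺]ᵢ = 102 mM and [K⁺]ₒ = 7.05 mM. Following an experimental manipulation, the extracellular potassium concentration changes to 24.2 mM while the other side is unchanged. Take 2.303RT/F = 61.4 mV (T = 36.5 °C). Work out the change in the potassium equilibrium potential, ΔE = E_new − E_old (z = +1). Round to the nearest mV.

33 mV

E_old = (61.4/1)·log₁₀(7.05/102) = -71.25 mV
E_new = (61.4/1)·log₁₀(24.2/102) = -38.36 mV
ΔE = -38.36 − (-71.25) = 32.89 mV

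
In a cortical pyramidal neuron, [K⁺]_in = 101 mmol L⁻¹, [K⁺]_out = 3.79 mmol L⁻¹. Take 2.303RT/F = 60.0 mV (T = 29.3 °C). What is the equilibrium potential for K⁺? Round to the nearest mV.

-86 mV

E = (60.0/z) · log₁₀([K⁺]_out/[K⁺]_in) with z = +1.
= (60.0/1) · log₁₀(3.79/101) = 60.00 · log₁₀(0.03752)
= 60.00 · (-1.4257) = -85.54 mV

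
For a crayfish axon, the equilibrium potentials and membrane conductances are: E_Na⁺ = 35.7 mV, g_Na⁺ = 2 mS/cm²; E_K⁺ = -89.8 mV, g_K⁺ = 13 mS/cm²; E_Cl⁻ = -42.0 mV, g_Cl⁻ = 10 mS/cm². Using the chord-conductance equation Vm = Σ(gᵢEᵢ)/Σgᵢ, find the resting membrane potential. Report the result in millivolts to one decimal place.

-60.6 mV

Σ gᵢEᵢ = 2·(35.7) + 13·(-89.8) + 10·(-42.0) = -1516.00
Σ gᵢ = 2 + 13 + 10 = 25
Vm = -1516.00 / 25 = -60.64 mV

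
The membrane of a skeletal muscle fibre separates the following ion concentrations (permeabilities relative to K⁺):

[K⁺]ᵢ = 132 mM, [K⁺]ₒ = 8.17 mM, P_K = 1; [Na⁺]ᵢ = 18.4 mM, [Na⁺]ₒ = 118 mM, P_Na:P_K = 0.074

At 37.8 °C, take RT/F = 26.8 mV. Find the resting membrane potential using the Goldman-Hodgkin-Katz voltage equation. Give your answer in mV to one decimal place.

-55.4 mV

Vm = 26.8 · ln[(Σ P·[cation]ₒ + Σ P·[anion]ᵢ) / (Σ P·[cation]ᵢ + Σ P·[anion]ₒ)]
Numerator = 1×8.17 + 0.074×118 = 16.9
Denominator = 1×132 + 0.074×18.4 = 133.4
Vm = 26.8 · ln(0.12674) = 26.8 × (-2.0656) = -55.36 mV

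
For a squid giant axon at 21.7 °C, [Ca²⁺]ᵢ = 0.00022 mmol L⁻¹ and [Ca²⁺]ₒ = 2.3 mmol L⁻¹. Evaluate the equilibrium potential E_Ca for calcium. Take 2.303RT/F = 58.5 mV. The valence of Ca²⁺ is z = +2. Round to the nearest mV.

E = (58.5/z) · log₁₀([Ca²⁺]_out/[Ca²⁺]_in) with z = +2.
= (58.5/2) · log₁₀(2.3/0.00022) = 29.25 · log₁₀(1.045e+04)
= 29.25 · (4.0193) = 117.56 mV

118 mV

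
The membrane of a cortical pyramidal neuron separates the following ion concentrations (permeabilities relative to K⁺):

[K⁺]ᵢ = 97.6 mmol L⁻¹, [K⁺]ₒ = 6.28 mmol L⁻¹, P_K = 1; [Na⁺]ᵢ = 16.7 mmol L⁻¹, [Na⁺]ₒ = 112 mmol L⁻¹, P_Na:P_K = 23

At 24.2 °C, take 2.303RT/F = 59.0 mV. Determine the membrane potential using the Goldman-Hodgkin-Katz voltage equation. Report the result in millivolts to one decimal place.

43.0 mV

Vm = 59.0 · log₁₀[(Σ P·[cation]ₒ + Σ P·[anion]ᵢ) / (Σ P·[cation]ᵢ + Σ P·[anion]ₒ)]
Numerator = 1×6.28 + 23×112 = 2582
Denominator = 1×97.6 + 23×16.7 = 481.7
Vm = 59.0 · log₁₀(5.3608) = 59.0 × (0.7292) = 43.02 mV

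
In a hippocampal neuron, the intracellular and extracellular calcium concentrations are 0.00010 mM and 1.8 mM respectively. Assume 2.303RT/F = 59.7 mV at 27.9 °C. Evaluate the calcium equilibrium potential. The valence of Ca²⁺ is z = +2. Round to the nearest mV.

E = (59.7/z) · log₁₀([Ca²⁺]_out/[Ca²⁺]_in) with z = +2.
= (59.7/2) · log₁₀(1.8/0.00010) = 29.85 · log₁₀(1.8e+04)
= 29.85 · (4.2553) = 127.02 mV

127 mV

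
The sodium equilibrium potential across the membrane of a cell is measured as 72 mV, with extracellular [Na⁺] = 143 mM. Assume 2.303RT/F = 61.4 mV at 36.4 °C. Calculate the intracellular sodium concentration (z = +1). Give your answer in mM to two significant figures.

Nernst: E = (61.4/1) · log₁₀([out]/[in]), so log₁₀([out]/[in]) = 72.0 × 1 / 61.4 = 1.1726.
[out]/[in] = 10^(1.1726) = 14.88.
[in] = 143 / 14.88 = 9.609 mM.

9.6 mM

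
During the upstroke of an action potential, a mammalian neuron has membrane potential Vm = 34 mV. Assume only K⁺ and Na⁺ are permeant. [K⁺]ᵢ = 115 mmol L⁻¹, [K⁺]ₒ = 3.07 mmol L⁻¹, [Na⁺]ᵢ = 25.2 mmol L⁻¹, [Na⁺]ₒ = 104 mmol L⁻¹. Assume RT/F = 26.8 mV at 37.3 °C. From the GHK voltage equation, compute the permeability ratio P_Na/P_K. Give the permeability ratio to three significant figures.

28.2

Let α = P_Na/P_K. GHK: Vm = 26.8·ln[(Kₒ + α·Naₒ)/(Kᵢ + α·Naᵢ)].
e^(Vm/26.8) = e^(34.0/26.8) = 3.5561
So 3.5561·(Kᵢ + α·Naᵢ) = Kₒ + α·Naₒ → α = (3.5561·115.0 − 3.07) / (104.0 − 3.5561·25.2)
α = (408.9 − 3.07) / (104.0 − 89.61) = 405.9/14.39 = 28.21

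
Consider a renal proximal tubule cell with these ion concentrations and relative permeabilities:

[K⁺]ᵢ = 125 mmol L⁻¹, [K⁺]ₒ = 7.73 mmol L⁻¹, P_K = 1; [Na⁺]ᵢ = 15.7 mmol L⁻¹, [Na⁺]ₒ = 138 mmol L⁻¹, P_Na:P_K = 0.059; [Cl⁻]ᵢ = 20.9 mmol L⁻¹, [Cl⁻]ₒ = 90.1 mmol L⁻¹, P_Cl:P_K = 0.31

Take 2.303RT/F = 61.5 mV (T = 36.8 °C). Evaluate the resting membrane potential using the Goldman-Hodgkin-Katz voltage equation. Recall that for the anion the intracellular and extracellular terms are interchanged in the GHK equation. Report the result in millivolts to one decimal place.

-51.5 mV

Vm = 61.5 · log₁₀[(Σ P·[cation]ₒ + Σ P·[anion]ᵢ) / (Σ P·[cation]ᵢ + Σ P·[anion]ₒ)]
Numerator = 1×7.73 + 0.059×138 + 0.31×20.9 = 22.35
Denominator = 1×125 + 0.059×15.7 + 0.31×90.1 = 153.9
Vm = 61.5 · log₁₀(0.14527) = 61.5 × (-0.8378) = -51.53 mV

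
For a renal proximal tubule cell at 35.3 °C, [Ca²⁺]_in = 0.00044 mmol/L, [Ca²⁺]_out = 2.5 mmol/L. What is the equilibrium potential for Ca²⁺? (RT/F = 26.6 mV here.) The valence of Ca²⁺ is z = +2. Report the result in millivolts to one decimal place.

115.0 mV

E = (26.6/z) · ln([Ca²⁺]_out/[Ca²⁺]_in) with z = +2.
= (26.6/2) · ln(2.5/0.00044) = 13.30 · ln(5682)
= 13.30 · (8.6450) = 114.98 mV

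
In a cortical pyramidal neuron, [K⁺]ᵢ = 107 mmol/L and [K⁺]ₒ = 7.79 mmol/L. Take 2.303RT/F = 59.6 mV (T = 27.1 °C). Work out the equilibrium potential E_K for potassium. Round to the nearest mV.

-68 mV

E = (59.6/z) · log₁₀([K⁺]_out/[K⁺]_in) with z = +1.
= (59.6/1) · log₁₀(7.79/107) = 59.60 · log₁₀(0.0728)
= 59.60 · (-1.1378) = -67.82 mV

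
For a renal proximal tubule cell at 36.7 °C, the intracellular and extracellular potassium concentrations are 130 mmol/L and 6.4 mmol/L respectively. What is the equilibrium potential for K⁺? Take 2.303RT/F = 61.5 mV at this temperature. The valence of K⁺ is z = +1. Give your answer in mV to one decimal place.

-80.4 mV

E = (61.5/z) · log₁₀([K⁺]_out/[K⁺]_in) with z = +1.
= (61.5/1) · log₁₀(6.4/130) = 61.50 · log₁₀(0.04923)
= 61.50 · (-1.3078) = -80.43 mV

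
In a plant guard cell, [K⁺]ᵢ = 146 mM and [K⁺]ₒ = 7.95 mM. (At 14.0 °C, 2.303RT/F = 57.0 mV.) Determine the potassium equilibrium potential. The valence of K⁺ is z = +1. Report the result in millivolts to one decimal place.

-72.0 mV

E = (57.0/z) · log₁₀([K⁺]_out/[K⁺]_in) with z = +1.
= (57.0/1) · log₁₀(7.95/146) = 57.00 · log₁₀(0.05445)
= 57.00 · (-1.2640) = -72.05 mV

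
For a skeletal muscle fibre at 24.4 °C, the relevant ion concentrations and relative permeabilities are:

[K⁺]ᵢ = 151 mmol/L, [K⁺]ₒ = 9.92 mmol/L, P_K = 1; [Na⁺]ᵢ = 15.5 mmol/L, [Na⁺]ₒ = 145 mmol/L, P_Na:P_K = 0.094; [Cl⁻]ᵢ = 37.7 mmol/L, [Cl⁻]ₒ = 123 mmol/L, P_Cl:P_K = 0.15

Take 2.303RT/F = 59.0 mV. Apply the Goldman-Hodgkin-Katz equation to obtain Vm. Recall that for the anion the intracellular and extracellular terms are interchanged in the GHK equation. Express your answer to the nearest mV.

Vm = 59.0 · log₁₀[(Σ P·[cation]ₒ + Σ P·[anion]ᵢ) / (Σ P·[cation]ᵢ + Σ P·[anion]ₒ)]
Numerator = 1×9.92 + 0.094×145 + 0.15×37.7 = 29.21
Denominator = 1×151 + 0.094×15.5 + 0.15×123 = 170.9
Vm = 59.0 · log₁₀(0.17088) = 59.0 × (-0.7673) = -45.27 mV

-45 mV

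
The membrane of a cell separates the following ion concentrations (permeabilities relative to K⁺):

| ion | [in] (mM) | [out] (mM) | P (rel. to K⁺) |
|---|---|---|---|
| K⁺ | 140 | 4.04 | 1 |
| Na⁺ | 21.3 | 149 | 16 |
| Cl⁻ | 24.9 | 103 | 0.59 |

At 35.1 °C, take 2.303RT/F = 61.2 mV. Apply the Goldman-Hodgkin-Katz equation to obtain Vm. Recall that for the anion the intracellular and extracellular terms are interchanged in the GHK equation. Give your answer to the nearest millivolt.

40 mV

Vm = 61.2 · log₁₀[(Σ P·[cation]ₒ + Σ P·[anion]ᵢ) / (Σ P·[cation]ᵢ + Σ P·[anion]ₒ)]
Numerator = 1×4.04 + 16×149 + 0.59×24.9 = 2403
Denominator = 1×140 + 16×21.3 + 0.59×103 = 541.6
Vm = 61.2 · log₁₀(4.4366) = 61.2 × (0.6471) = 39.60 mV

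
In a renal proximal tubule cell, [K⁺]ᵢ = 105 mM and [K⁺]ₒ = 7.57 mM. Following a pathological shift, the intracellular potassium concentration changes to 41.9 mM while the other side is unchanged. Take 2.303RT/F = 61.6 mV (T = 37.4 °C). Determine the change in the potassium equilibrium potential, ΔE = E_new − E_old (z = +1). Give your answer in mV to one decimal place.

E_old = (61.6/1)·log₁₀(7.57/105) = -70.35 mV
E_new = (61.6/1)·log₁₀(7.57/41.9) = -45.78 mV
ΔE = -45.78 − (-70.35) = 24.58 mV

24.6 mV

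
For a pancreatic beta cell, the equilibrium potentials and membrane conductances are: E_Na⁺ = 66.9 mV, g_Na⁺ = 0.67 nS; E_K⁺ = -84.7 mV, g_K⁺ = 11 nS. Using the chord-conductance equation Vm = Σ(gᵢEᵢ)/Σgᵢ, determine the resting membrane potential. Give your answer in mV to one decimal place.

-76.0 mV

Σ gᵢEᵢ = 0.67·(66.9) + 11·(-84.7) = -886.88
Σ gᵢ = 0.67 + 11 = 11.67
Vm = -886.88 / 11.67 = -76.00 mV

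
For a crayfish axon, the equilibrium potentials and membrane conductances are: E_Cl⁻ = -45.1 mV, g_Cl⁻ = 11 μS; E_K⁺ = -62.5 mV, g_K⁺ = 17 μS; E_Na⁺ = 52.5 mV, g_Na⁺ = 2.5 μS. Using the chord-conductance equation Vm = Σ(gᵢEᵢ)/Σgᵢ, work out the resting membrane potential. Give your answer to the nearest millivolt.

-47 mV

Σ gᵢEᵢ = 11·(-45.1) + 17·(-62.5) + 2.5·(52.5) = -1427.35
Σ gᵢ = 11 + 17 + 2.5 = 30.5
Vm = -1427.35 / 30.5 = -46.80 mV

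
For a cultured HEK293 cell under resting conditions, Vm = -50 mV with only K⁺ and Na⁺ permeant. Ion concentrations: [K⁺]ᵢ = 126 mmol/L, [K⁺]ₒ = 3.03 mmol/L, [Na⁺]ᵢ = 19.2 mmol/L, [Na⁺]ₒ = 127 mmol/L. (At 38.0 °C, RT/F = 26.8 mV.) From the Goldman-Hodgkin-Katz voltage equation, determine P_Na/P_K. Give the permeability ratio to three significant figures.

0.133

Let α = P_Na/P_K. GHK: Vm = 26.8·ln[(Kₒ + α·Naₒ)/(Kᵢ + α·Naᵢ)].
e^(Vm/26.8) = e^(-50.0/26.8) = 0.15479
So 0.15479·(Kᵢ + α·Naᵢ) = Kₒ + α·Naₒ → α = (0.15479·126.0 − 3.03) / (127.0 − 0.15479·19.2)
α = (19.5 − 3.03) / (127.0 − 2.972) = 16.47/124 = 0.1328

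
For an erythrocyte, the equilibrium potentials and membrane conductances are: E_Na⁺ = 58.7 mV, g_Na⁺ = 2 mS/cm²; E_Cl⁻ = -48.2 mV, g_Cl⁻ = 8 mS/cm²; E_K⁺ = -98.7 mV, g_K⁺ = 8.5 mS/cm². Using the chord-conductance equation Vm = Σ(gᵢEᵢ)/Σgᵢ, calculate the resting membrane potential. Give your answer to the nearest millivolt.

-60 mV

Σ gᵢEᵢ = 2·(58.7) + 8·(-48.2) + 8.5·(-98.7) = -1107.15
Σ gᵢ = 2 + 8 + 8.5 = 18.5
Vm = -1107.15 / 18.5 = -59.85 mV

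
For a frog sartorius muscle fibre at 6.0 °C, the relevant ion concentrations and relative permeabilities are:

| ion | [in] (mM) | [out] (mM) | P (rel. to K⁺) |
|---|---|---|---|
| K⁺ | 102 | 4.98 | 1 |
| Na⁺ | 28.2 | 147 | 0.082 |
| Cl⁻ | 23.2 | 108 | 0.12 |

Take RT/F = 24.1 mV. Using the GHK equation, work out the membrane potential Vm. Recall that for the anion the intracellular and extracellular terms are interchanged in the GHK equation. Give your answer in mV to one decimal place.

Vm = 24.1 · ln[(Σ P·[cation]ₒ + Σ P·[anion]ᵢ) / (Σ P·[cation]ᵢ + Σ P·[anion]ₒ)]
Numerator = 1×4.98 + 0.082×147 + 0.12×23.2 = 19.82
Denominator = 1×102 + 0.082×28.2 + 0.12×108 = 117.3
Vm = 24.1 · ln(0.16899) = 24.1 × (-1.7779) = -42.85 mV

-42.8 mV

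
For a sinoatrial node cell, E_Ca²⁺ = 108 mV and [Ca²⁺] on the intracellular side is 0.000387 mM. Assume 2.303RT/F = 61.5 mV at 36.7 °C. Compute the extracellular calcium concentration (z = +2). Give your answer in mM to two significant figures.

Nernst: E = (61.5/2) · log₁₀([out]/[in]), so log₁₀([out]/[in]) = 108.0 × 2 / 61.5 = 3.5122.
[out]/[in] = 10^(3.5122) = 3252.
[out] = 3252 × 0.000387 = 1.259 mM.

1.3 mM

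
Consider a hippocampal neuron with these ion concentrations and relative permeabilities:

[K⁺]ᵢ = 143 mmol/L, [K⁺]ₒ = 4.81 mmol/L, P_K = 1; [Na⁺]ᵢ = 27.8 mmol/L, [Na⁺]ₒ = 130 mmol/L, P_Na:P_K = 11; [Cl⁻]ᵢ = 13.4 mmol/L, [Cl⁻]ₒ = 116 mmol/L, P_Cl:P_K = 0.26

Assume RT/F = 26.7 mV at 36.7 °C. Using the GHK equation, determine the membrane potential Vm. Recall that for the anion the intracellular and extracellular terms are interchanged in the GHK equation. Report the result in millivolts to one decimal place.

29.4 mV

Vm = 26.7 · ln[(Σ P·[cation]ₒ + Σ P·[anion]ᵢ) / (Σ P·[cation]ᵢ + Σ P·[anion]ₒ)]
Numerator = 1×4.81 + 11×130 + 0.26×13.4 = 1438
Denominator = 1×143 + 11×27.8 + 0.26×116 = 479
Vm = 26.7 · ln(3.003) = 26.7 × (1.0996) = 29.36 mV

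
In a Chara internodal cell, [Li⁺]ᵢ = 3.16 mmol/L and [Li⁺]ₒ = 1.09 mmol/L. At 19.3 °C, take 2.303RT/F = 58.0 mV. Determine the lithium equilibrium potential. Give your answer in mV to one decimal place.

E = (58.0/z) · log₁₀([Li⁺]_out/[Li⁺]_in) with z = +1.
= (58.0/1) · log₁₀(1.09/3.16) = 58.00 · log₁₀(0.3449)
= 58.00 · (-0.4623) = -26.81 mV

-26.8 mV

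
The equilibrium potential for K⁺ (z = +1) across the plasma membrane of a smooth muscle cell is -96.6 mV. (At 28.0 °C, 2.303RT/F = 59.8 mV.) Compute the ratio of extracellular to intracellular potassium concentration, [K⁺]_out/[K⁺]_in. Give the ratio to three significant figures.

log₁₀([out]/[in]) = E·z/(59.8) = -96.6 × 1 / 59.8 = -1.6154
[out]/[in] = 10^(-1.6154) = 0.02424

0.0242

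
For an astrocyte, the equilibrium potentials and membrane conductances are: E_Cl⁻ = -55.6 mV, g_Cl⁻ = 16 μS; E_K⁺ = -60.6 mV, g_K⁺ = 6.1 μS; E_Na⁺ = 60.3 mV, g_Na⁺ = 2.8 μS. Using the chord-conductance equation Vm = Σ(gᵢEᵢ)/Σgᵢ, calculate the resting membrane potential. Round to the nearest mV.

Σ gᵢEᵢ = 16·(-55.6) + 6.1·(-60.6) + 2.8·(60.3) = -1090.42
Σ gᵢ = 16 + 6.1 + 2.8 = 24.9
Vm = -1090.42 / 24.9 = -43.79 mV

-44 mV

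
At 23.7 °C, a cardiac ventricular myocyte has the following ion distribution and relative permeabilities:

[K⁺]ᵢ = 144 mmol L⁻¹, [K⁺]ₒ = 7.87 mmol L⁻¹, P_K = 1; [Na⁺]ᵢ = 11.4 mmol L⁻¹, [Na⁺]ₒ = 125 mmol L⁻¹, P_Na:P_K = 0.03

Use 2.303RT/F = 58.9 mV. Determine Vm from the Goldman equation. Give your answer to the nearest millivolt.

-64 mV

Vm = 58.9 · log₁₀[(Σ P·[cation]ₒ + Σ P·[anion]ᵢ) / (Σ P·[cation]ᵢ + Σ P·[anion]ₒ)]
Numerator = 1×7.87 + 0.03×125 = 11.62
Denominator = 1×144 + 0.03×11.4 = 144.3
Vm = 58.9 · log₁₀(0.080503) = 58.9 × (-1.0942) = -64.45 mV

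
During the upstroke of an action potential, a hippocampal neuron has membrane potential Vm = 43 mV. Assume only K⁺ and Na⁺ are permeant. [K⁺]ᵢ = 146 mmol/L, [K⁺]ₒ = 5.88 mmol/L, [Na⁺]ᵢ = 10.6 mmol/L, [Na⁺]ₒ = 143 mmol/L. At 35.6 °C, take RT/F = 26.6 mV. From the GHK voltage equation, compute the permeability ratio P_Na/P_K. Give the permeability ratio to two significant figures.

Let α = P_Na/P_K. GHK: Vm = 26.6·ln[(Kₒ + α·Naₒ)/(Kᵢ + α·Naᵢ)].
e^(Vm/26.6) = e^(43.0/26.6) = 5.0356
So 5.0356·(Kᵢ + α·Naᵢ) = Kₒ + α·Naₒ → α = (5.0356·146.0 − 5.88) / (143.0 − 5.0356·10.6)
α = (735.2 − 5.88) / (143.0 − 53.38) = 729.3/89.62 = 8.138

8.1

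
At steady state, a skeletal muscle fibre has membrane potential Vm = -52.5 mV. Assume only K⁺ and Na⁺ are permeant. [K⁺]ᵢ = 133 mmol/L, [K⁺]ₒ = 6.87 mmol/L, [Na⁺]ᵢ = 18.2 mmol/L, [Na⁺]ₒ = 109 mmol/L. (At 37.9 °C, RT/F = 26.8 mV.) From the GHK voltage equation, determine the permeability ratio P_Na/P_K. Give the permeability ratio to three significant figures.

Let α = P_Na/P_K. GHK: Vm = 26.8·ln[(Kₒ + α·Naₒ)/(Kᵢ + α·Naᵢ)].
e^(Vm/26.8) = e^(-52.5/26.8) = 0.14101
So 0.14101·(Kᵢ + α·Naᵢ) = Kₒ + α·Naₒ → α = (0.14101·133.0 − 6.87) / (109.0 − 0.14101·18.2)
α = (18.75 − 6.87) / (109.0 − 2.566) = 11.88/106.4 = 0.1117

0.112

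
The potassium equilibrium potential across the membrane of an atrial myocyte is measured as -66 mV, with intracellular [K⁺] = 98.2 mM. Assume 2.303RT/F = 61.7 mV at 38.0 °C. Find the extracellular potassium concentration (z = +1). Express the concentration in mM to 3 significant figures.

Nernst: E = (61.7/1) · log₁₀([out]/[in]), so log₁₀([out]/[in]) = -66.0 × 1 / 61.7 = -1.0697.
[out]/[in] = 10^(-1.0697) = 0.08517.
[out] = 0.08517 × 98.2 = 8.364 mM.

8.36 mM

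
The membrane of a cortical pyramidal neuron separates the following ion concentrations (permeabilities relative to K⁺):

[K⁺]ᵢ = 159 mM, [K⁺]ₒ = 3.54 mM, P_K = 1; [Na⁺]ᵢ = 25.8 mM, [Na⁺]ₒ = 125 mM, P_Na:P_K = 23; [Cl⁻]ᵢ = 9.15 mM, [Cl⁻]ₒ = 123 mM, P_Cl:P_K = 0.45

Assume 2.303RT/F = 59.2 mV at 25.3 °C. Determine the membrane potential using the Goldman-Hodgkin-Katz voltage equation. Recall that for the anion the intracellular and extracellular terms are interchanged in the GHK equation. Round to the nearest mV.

33 mV

Vm = 59.2 · log₁₀[(Σ P·[cation]ₒ + Σ P·[anion]ᵢ) / (Σ P·[cation]ᵢ + Σ P·[anion]ₒ)]
Numerator = 1×3.54 + 23×125 + 0.45×9.15 = 2883
Denominator = 1×159 + 23×25.8 + 0.45×123 = 807.8
Vm = 59.2 · log₁₀(3.5687) = 59.2 × (0.5525) = 32.71 mV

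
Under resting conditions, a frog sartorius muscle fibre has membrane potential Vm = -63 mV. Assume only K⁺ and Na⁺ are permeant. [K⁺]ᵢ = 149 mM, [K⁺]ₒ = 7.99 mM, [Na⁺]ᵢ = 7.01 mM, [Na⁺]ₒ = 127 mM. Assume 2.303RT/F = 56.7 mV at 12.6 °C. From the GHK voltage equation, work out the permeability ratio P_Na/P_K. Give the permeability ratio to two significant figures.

Let α = P_Na/P_K. GHK: Vm = 56.7·log₁₀[(Kₒ + α·Naₒ)/(Kᵢ + α·Naᵢ)].
10^(Vm/56.7) = 10^(-63.0/56.7) = 0.077426
So 0.077426·(Kᵢ + α·Naᵢ) = Kₒ + α·Naₒ → α = (0.077426·149.0 − 7.99) / (127.0 − 0.077426·7.01)
α = (11.54 − 7.99) / (127.0 − 0.5428) = 3.547/126.5 = 0.02805

0.028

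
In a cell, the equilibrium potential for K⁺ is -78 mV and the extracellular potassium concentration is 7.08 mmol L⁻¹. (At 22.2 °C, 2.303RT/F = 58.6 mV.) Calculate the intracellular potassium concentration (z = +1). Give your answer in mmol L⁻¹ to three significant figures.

Nernst: E = (58.6/1) · log₁₀([out]/[in]), so log₁₀([out]/[in]) = -78.0 × 1 / 58.6 = -1.3311.
[out]/[in] = 10^(-1.3311) = 0.04666.
[in] = 7.08 / 0.04666 = 151.7 mmol L⁻¹.

152 mmol L⁻¹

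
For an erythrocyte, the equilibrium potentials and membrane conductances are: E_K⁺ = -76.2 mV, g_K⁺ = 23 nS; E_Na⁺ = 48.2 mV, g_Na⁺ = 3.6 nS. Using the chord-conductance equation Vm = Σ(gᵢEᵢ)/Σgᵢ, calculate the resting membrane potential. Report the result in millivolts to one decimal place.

Σ gᵢEᵢ = 23·(-76.2) + 3.6·(48.2) = -1579.08
Σ gᵢ = 23 + 3.6 = 26.6
Vm = -1579.08 / 26.6 = -59.36 mV

-59.4 mV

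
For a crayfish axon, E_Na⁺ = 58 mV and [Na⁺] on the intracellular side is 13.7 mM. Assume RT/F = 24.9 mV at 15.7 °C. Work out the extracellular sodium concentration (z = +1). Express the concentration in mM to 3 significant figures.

141 mM

Nernst: E = (24.9/1) · ln([out]/[in]), so ln([out]/[in]) = 58.0 × 1 / 24.9 = 2.3293.
[out]/[in] = e^(2.3293) = 10.27.
[out] = 10.27 × 13.7 = 140.7 mM.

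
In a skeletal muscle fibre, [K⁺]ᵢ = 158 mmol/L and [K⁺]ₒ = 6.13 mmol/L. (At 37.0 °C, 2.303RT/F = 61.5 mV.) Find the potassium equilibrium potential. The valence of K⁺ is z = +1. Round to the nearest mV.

-87 mV

E = (61.5/z) · log₁₀([K⁺]_out/[K⁺]_in) with z = +1.
= (61.5/1) · log₁₀(6.13/158) = 61.50 · log₁₀(0.0388)
= 61.50 · (-1.4112) = -86.79 mV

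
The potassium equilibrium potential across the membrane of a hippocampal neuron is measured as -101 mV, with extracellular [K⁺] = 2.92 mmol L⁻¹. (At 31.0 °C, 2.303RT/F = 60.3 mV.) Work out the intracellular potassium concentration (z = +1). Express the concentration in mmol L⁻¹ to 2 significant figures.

Nernst: E = (60.3/1) · log₁₀([out]/[in]), so log₁₀([out]/[in]) = -101.0 × 1 / 60.3 = -1.6750.
[out]/[in] = 10^(-1.6750) = 0.02114.
[in] = 2.92 / 0.02114 = 138.1 mmol L⁻¹.

140 mmol L⁻¹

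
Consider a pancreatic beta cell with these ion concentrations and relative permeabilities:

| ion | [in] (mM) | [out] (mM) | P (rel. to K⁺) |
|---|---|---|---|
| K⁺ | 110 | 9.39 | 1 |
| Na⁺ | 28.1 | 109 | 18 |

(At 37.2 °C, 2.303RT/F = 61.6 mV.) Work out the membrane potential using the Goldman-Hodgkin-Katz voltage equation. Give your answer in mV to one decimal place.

Vm = 61.6 · log₁₀[(Σ P·[cation]ₒ + Σ P·[anion]ᵢ) / (Σ P·[cation]ᵢ + Σ P·[anion]ₒ)]
Numerator = 1×9.39 + 18×109 = 1971
Denominator = 1×110 + 18×28.1 = 615.8
Vm = 61.6 · log₁₀(3.2013) = 61.6 × (0.5053) = 31.13 mV

31.1 mV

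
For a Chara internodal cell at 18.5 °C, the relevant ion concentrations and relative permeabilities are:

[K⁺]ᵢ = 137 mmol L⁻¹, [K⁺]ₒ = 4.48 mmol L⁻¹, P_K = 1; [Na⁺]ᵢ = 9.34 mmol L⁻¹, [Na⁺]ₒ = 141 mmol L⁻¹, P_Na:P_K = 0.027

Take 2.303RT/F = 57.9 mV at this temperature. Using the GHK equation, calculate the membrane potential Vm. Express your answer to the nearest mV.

-71 mV

Vm = 57.9 · log₁₀[(Σ P·[cation]ₒ + Σ P·[anion]ᵢ) / (Σ P·[cation]ᵢ + Σ P·[anion]ₒ)]
Numerator = 1×4.48 + 0.027×141 = 8.287
Denominator = 1×137 + 0.027×9.34 = 137.3
Vm = 57.9 · log₁₀(0.060378) = 57.9 × (-1.2191) = -70.59 mV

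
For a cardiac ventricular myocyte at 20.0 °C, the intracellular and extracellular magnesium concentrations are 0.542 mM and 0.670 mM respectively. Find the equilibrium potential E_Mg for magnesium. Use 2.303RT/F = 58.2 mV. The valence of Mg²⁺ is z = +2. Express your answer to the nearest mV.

E = (58.2/z) · log₁₀([Mg²⁺]_out/[Mg²⁺]_in) with z = +2.
= (58.2/2) · log₁₀(0.670/0.542) = 29.10 · log₁₀(1.236)
= 29.10 · (0.0921) = 2.68 mV

3 mV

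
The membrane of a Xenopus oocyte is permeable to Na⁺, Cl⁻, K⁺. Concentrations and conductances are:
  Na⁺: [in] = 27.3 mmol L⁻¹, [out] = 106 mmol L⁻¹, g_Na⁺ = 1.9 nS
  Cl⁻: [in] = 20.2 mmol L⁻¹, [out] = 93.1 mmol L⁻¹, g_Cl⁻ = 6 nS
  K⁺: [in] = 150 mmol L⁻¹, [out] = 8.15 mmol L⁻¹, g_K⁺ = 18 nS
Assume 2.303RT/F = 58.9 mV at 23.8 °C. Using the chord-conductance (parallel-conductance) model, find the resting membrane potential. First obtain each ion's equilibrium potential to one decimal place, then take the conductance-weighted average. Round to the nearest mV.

-58 mV

E_Na⁺ = (58.9/1)·log₁₀(106/27.3) = 34.7 mV
E_Cl⁻ = (58.9/-1)·log₁₀(93.1/20.2) = -39.1 mV
E_K⁺ = (58.9/1)·log₁₀(8.15/150) = -74.5 mV
Vm = (Σ gᵢEᵢ)/(Σ gᵢ) = (1.9·34.7 + 6·-39.1 + 18·-74.5) / (1.9 + 6 + 18)
= -1509.67 / 25.9 = -58.29 mV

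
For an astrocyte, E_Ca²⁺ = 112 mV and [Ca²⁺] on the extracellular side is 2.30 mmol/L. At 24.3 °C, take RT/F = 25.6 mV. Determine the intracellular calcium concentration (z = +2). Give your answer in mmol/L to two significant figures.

Nernst: E = (25.6/2) · ln([out]/[in]), so ln([out]/[in]) = 112.0 × 2 / 25.6 = 8.7500.
[out]/[in] = e^(8.7500) = 6311.
[in] = 2.30 / 6311 = 0.0003645 mmol/L.

0.00036 mmol/L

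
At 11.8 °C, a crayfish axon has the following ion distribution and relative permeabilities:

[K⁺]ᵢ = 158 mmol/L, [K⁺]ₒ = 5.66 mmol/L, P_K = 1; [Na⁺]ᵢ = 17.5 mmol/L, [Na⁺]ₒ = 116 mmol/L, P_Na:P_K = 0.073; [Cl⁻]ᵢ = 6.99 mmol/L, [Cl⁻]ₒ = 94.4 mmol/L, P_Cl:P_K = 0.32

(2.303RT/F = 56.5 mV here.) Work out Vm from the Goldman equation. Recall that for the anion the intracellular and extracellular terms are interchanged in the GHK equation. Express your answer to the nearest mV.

Vm = 56.5 · log₁₀[(Σ P·[cation]ₒ + Σ P·[anion]ᵢ) / (Σ P·[cation]ᵢ + Σ P·[anion]ₒ)]
Numerator = 1×5.66 + 0.073×116 + 0.32×6.99 = 16.36
Denominator = 1×158 + 0.073×17.5 + 0.32×94.4 = 189.5
Vm = 56.5 · log₁₀(0.086364) = 56.5 × (-1.0637) = -60.10 mV

-60 mV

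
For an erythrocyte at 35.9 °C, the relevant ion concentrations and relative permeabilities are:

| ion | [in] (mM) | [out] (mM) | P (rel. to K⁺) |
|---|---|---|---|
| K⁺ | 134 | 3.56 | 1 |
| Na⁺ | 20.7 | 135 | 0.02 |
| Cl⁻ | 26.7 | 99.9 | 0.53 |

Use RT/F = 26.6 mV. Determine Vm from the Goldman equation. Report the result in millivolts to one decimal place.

Vm = 26.6 · ln[(Σ P·[cation]ₒ + Σ P·[anion]ᵢ) / (Σ P·[cation]ᵢ + Σ P·[anion]ₒ)]
Numerator = 1×3.56 + 0.02×135 + 0.53×26.7 = 20.41
Denominator = 1×134 + 0.02×20.7 + 0.53×99.9 = 187.4
Vm = 26.6 · ln(0.10894) = 26.6 × (-2.2170) = -58.97 mV

-59.0 mV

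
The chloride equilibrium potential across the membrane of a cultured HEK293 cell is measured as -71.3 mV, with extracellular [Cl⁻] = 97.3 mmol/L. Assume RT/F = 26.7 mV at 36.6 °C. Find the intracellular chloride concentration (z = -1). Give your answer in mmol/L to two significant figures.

Nernst: E = (26.7/-1) · ln([out]/[in]), so ln([out]/[in]) = -71.3 × -1 / 26.7 = 2.6704.
[out]/[in] = e^(2.6704) = 14.45.
[in] = 97.3 / 14.45 = 6.735 mmol/L.

6.7 mmol/L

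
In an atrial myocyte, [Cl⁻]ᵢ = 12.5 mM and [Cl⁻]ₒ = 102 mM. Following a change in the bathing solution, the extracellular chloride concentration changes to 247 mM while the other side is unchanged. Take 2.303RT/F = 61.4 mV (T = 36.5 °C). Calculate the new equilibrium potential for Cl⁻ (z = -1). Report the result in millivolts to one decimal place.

After the shift: [Cl⁻]_out = 247, [Cl⁻]_in = 12.5 mM.
E_new = (61.4/-1)·log₁₀(247/12.5) = -61.40 · (1.2958) = -79.56 mV

-79.6 mV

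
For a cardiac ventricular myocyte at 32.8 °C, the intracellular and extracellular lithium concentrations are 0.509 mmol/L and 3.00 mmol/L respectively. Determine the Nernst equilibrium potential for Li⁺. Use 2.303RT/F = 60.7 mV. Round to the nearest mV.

47 mV

E = (60.7/z) · log₁₀([Li⁺]_out/[Li⁺]_in) with z = +1.
= (60.7/1) · log₁₀(3.00/0.509) = 60.70 · log₁₀(5.894)
= 60.70 · (0.7704) = 46.76 mV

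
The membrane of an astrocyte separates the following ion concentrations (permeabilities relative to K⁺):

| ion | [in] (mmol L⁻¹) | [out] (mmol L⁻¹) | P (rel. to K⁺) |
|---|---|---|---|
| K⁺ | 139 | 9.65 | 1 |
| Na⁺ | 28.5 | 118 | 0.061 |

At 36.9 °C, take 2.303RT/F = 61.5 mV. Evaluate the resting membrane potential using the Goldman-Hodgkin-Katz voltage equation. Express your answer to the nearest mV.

-57 mV

Vm = 61.5 · log₁₀[(Σ P·[cation]ₒ + Σ P·[anion]ᵢ) / (Σ P·[cation]ᵢ + Σ P·[anion]ₒ)]
Numerator = 1×9.65 + 0.061×118 = 16.85
Denominator = 1×139 + 0.061×28.5 = 140.7
Vm = 61.5 · log₁₀(0.11971) = 61.5 × (-0.9219) = -56.69 mV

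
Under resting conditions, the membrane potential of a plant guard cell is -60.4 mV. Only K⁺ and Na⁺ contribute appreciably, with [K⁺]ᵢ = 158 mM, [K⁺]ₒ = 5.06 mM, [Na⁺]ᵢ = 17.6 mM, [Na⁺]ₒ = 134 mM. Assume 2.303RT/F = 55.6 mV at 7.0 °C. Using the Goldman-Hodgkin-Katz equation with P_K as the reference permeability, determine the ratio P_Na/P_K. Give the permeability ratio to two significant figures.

Let α = P_Na/P_K. GHK: Vm = 55.6·log₁₀[(Kₒ + α·Naₒ)/(Kᵢ + α·Naᵢ)].
10^(Vm/55.6) = 10^(-60.4/55.6) = 0.081973
So 0.081973·(Kᵢ + α·Naᵢ) = Kₒ + α·Naₒ → α = (0.081973·158.0 − 5.06) / (134.0 − 0.081973·17.6)
α = (12.95 − 5.06) / (134.0 − 1.443) = 7.892/132.6 = 0.05953

0.060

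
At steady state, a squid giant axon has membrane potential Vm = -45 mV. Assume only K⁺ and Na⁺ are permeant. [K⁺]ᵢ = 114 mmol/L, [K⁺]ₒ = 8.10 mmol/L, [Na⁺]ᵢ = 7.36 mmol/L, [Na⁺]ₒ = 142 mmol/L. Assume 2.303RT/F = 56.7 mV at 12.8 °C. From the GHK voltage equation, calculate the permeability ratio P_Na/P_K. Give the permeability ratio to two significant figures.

0.073

Let α = P_Na/P_K. GHK: Vm = 56.7·log₁₀[(Kₒ + α·Naₒ)/(Kᵢ + α·Naᵢ)].
10^(Vm/56.7) = 10^(-45.0/56.7) = 0.16082
So 0.16082·(Kᵢ + α·Naᵢ) = Kₒ + α·Naₒ → α = (0.16082·114.0 − 8.1) / (142.0 − 0.16082·7.36)
α = (18.33 − 8.1) / (142.0 − 1.184) = 10.23/140.8 = 0.07268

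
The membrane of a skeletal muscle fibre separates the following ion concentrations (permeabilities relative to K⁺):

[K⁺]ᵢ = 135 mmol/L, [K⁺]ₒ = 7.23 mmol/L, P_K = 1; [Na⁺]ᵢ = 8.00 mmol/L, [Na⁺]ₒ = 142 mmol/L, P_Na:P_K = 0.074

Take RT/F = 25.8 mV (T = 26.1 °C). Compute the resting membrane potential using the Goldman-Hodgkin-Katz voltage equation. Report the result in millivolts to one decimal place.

Vm = 25.8 · ln[(Σ P·[cation]ₒ + Σ P·[anion]ᵢ) / (Σ P·[cation]ᵢ + Σ P·[anion]ₒ)]
Numerator = 1×7.23 + 0.074×142 = 17.74
Denominator = 1×135 + 0.074×8.00 = 135.6
Vm = 25.8 · ln(0.13082) = 25.8 × (-2.0339) = -52.48 mV

-52.5 mV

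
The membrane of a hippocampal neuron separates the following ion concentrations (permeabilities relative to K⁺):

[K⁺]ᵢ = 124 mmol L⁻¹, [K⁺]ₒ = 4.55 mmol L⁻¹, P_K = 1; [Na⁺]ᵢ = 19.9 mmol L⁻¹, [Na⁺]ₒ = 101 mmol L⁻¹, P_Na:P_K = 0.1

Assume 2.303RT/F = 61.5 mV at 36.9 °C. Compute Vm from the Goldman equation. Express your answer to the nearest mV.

Vm = 61.5 · log₁₀[(Σ P·[cation]ₒ + Σ P·[anion]ᵢ) / (Σ P·[cation]ᵢ + Σ P·[anion]ₒ)]
Numerator = 1×4.55 + 0.1×101 = 14.65
Denominator = 1×124 + 0.1×19.9 = 126
Vm = 61.5 · log₁₀(0.11628) = 61.5 × (-0.9345) = -57.47 mV

-57 mV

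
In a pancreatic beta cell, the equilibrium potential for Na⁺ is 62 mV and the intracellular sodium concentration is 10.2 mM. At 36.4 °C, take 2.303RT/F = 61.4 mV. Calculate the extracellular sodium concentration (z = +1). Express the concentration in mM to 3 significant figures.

104 mM

Nernst: E = (61.4/1) · log₁₀([out]/[in]), so log₁₀([out]/[in]) = 62.0 × 1 / 61.4 = 1.0098.
[out]/[in] = 10^(1.0098) = 10.23.
[out] = 10.23 × 10.2 = 104.3 mM.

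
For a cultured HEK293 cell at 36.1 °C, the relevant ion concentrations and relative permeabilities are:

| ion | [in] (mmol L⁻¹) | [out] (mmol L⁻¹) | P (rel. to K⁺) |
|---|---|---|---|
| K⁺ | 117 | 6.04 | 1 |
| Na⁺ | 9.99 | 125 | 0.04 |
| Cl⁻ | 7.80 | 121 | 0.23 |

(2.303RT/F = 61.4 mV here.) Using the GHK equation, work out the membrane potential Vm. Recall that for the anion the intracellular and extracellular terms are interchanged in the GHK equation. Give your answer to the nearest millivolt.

Vm = 61.4 · log₁₀[(Σ P·[cation]ₒ + Σ P·[anion]ᵢ) / (Σ P·[cation]ᵢ + Σ P·[anion]ₒ)]
Numerator = 1×6.04 + 0.04×125 + 0.23×7.80 = 12.83
Denominator = 1×117 + 0.04×9.99 + 0.23×121 = 145.2
Vm = 61.4 · log₁₀(0.08837) = 61.4 × (-1.0537) = -64.70 mV

-65 mV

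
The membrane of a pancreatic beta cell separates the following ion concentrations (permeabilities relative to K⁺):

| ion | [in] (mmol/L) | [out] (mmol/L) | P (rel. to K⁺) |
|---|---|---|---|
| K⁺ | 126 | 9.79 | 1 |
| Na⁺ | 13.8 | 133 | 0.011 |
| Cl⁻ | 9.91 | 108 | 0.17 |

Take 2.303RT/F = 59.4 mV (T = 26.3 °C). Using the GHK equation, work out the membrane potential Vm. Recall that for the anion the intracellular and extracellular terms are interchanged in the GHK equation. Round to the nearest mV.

Vm = 59.4 · log₁₀[(Σ P·[cation]ₒ + Σ P·[anion]ᵢ) / (Σ P·[cation]ᵢ + Σ P·[anion]ₒ)]
Numerator = 1×9.79 + 0.011×133 + 0.17×9.91 = 12.94
Denominator = 1×126 + 0.011×13.8 + 0.17×108 = 144.5
Vm = 59.4 · log₁₀(0.089527) = 59.4 × (-1.0480) = -62.25 mV

-62 mV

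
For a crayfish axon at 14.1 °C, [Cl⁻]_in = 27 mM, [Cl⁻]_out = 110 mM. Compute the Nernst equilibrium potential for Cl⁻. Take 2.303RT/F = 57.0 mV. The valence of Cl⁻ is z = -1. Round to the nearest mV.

-35 mV

E = (57.0/z) · log₁₀([Cl⁻]_out/[Cl⁻]_in) with z = -1.
For an anion, dividing by z = -1 reverses the sign.
= (57.0/-1) · log₁₀(110/27) = -57.00 · log₁₀(4.074)
= -57.00 · (0.6100) = -34.77 mV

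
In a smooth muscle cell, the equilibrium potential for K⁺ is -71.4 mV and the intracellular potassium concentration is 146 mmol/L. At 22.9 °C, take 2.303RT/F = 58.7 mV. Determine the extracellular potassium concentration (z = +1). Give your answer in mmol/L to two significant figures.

8.9 mmol/L

Nernst: E = (58.7/1) · log₁₀([out]/[in]), so log₁₀([out]/[in]) = -71.4 × 1 / 58.7 = -1.2164.
[out]/[in] = 10^(-1.2164) = 0.06076.
[out] = 0.06076 × 146 = 8.872 mmol/L.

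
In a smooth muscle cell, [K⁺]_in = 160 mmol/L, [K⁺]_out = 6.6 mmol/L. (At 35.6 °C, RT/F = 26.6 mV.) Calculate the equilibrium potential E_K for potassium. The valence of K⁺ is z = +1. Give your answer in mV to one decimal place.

E = (26.6/z) · ln([K⁺]_out/[K⁺]_in) with z = +1.
= (26.6/1) · ln(6.6/160) = 26.60 · ln(0.04125)
= 26.60 · (-3.1881) = -84.80 mV

-84.8 mV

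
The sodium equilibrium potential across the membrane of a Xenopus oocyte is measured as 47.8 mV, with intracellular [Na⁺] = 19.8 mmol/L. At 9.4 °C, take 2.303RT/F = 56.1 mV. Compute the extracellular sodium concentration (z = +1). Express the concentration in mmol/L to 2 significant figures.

Nernst: E = (56.1/1) · log₁₀([out]/[in]), so log₁₀([out]/[in]) = 47.8 × 1 / 56.1 = 0.8520.
[out]/[in] = 10^(0.8520) = 7.113.
[out] = 7.113 × 19.8 = 140.8 mmol/L.

140 mmol/L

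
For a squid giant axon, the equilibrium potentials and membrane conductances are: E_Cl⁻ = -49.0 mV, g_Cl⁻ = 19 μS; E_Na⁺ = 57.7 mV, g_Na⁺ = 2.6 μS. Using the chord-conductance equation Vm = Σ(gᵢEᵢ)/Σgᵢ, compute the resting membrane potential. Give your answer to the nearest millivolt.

-36 mV

Σ gᵢEᵢ = 19·(-49.0) + 2.6·(57.7) = -780.98
Σ gᵢ = 19 + 2.6 = 21.6
Vm = -780.98 / 21.6 = -36.16 mV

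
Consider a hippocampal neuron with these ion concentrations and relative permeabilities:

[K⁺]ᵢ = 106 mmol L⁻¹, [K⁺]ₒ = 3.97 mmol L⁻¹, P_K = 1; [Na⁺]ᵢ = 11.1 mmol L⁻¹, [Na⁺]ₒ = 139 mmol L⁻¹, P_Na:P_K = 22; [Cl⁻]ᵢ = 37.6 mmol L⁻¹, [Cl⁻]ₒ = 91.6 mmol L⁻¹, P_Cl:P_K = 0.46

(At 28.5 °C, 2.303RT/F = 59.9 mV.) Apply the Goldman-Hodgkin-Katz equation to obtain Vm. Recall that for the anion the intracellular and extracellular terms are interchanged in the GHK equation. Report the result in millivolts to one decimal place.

53.6 mV

Vm = 59.9 · log₁₀[(Σ P·[cation]ₒ + Σ P·[anion]ᵢ) / (Σ P·[cation]ᵢ + Σ P·[anion]ₒ)]
Numerator = 1×3.97 + 22×139 + 0.46×37.6 = 3079
Denominator = 1×106 + 22×11.1 + 0.46×91.6 = 392.3
Vm = 59.9 · log₁₀(7.8485) = 59.9 × (0.8948) = 53.60 mV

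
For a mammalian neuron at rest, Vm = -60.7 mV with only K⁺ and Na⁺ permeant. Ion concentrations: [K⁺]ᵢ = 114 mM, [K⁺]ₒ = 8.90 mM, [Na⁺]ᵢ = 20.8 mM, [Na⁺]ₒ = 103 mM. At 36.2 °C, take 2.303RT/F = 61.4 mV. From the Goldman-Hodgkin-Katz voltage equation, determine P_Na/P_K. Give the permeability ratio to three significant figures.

Let α = P_Na/P_K. GHK: Vm = 61.4·log₁₀[(Kₒ + α·Naₒ)/(Kᵢ + α·Naᵢ)].
10^(Vm/61.4) = 10^(-60.7/61.4) = 0.10266
So 0.10266·(Kᵢ + α·Naᵢ) = Kₒ + α·Naₒ → α = (0.10266·114.0 − 8.9) / (103.0 − 0.10266·20.8)
α = (11.7 − 8.9) / (103.0 − 2.135) = 2.803/100.9 = 0.02779

0.0278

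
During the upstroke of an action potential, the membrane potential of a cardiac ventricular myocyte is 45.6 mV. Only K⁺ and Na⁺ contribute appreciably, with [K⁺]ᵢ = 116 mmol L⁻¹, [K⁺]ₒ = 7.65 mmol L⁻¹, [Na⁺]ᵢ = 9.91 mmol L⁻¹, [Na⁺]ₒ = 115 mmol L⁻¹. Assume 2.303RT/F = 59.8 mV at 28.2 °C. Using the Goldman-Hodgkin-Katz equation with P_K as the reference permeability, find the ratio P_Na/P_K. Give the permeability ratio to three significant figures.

11.5

Let α = P_Na/P_K. GHK: Vm = 59.8·log₁₀[(Kₒ + α·Naₒ)/(Kᵢ + α·Naᵢ)].
10^(Vm/59.8) = 10^(45.6/59.8) = 5.7882
So 5.7882·(Kᵢ + α·Naᵢ) = Kₒ + α·Naₒ → α = (5.7882·116.0 − 7.65) / (115.0 − 5.7882·9.91)
α = (671.4 − 7.65) / (115.0 − 57.36) = 663.8/57.64 = 11.52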